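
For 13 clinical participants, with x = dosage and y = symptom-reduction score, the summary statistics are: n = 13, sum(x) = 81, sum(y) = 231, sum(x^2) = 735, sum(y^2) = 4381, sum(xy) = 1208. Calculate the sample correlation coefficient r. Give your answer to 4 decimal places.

Numerator: nΣxy − (Σx)(Σy) = 13·1208 − (81)(231) = -3007
Denominator: √[(nΣx²−(Σx)²)(nΣy²−(Σy)²)]
  nΣx²−(Σx)² = 13·735 − 6561 = 2994;  nΣy²−(Σy)² = 13·4381 − 53361 = 3592
  √(2994·3592) = √10754448 = 3279.3975
r = -3007 / 3279.3975 = -0.9169

-0.9169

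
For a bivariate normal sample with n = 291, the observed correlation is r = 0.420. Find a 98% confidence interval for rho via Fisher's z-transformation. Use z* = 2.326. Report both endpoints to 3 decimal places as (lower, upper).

(0.301, 0.526)

z_r = atanh(0.420) = 0.447692;  SE = 1/√(n−3) = 1/√288 = 0.058926
z-limits: 0.447692 ± 2.326·0.058926 = 0.447692 ± 0.137062 = [0.310630, 0.584754]
ρ-limits: (tanh 0.310630, tanh 0.584754) = (0.301, 0.526)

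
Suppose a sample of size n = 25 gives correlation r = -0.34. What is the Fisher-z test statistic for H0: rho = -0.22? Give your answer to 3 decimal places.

-0.612

Fisher z: atanh(-0.34) = -0.354093, atanh(-0.22) = -0.223656
z = (z_r − z_0)·√(n−3) = (-0.354093 − (-0.223656))·√22 = -0.130437 · 4.690416 = -0.612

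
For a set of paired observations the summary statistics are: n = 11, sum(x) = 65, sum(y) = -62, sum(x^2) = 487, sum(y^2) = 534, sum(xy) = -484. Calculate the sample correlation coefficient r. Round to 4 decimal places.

S_xy = nΣxy − ΣxΣy = 11·(-484) − 65·(-62) = -5324 − (-4030) = -1294
S_xx = nΣx² − (Σx)² = 11·487 − 65² = 5357 − 4225 = 1132
S_yy = nΣy² − (Σy)² = 11·534 − (-62)² = 5874 − 3844 = 2030
r = S_xy / √(S_xx·S_yy) = -1294 / √(1132·2030) = -1294 / √2297960 = -1294 / 1515.9024 = -0.8536

-0.8536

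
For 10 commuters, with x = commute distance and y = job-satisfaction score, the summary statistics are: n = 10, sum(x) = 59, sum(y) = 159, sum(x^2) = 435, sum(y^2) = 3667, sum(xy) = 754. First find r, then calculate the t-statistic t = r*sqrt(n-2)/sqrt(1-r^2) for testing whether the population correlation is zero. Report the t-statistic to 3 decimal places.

-2.041

Numerator: nΣxy − (Σx)(Σy) = 10·754 − (59)(159) = -1841
Denominator: √[(nΣx²−(Σx)²)(nΣy²−(Σy)²)]
  nΣx²−(Σx)² = 10·435 − 3481 = 869;  nΣy²−(Σy)² = 10·3667 − 25281 = 11389
  √(869·11389) = √9897041 = 3145.9563
r = -1841 / 3145.9563 = -0.5852
t = r·√(n−2)/√(1−r²) = -0.5852·√8 / √(1−0.342459) = -1.655196 / 0.810889 = -2.041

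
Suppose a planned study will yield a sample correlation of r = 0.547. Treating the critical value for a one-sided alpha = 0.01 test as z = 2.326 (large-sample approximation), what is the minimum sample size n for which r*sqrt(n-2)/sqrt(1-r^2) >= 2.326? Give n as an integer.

r√(n−2)/√(1−r²) ≥ 2.326  ⇔  n−2 ≥ (2.326)²·(1−r²)/r²
(1−r²)/r² = (1−0.299209)/0.299209 = 2.3421
n ≥ 2 + 5.410276·2.3421 = 2 + 12.6714 = 14.6714
⌈14.6714⌉ = 15

15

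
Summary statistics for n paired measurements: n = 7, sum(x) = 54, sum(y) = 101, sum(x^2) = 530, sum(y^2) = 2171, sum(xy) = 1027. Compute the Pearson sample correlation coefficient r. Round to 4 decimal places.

Numerator: nΣxy − (Σx)(Σy) = 7·1027 − (54)(101) = 1735
Denominator: √[(nΣx²−(Σx)²)(nΣy²−(Σy)²)]
  nΣx²−(Σx)² = 7·530 − 2916 = 794;  nΣy²−(Σy)² = 7·2171 − 10201 = 4996
  √(794·4996) = √3966824 = 1991.6887
r = 1735 / 1991.6887 = 0.8711

0.8711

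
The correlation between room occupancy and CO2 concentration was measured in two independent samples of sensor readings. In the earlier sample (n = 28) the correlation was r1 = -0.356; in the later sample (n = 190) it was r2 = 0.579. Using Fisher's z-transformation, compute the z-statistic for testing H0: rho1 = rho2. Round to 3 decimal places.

z1 = atanh(-0.356) = -0.372298,  z2 = atanh(0.579) = 0.660957
SE = √(1/(n1−3) + 1/(n2−3)) = √(1/25 + 1/187) = √(0.0400000 + 0.0053476) = √0.0453476 = 0.212950
z = (z1 − z2)/SE = (-0.372298 − 0.660957) / 0.212950 = -1.033255 / 0.212950 = -4.852

-4.852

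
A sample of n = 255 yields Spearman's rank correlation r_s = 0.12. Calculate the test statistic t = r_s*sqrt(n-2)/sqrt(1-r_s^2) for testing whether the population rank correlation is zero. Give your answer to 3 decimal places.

1.923

1 − r_s² = 1 − 0.0144 = 0.9856;  √(1−r_s²) = 0.992774
√(n−2) = √253 = 15.905974
t = r_s·√(n−2)/√(1−r_s²) = 0.12 · 15.905974 / 0.992774 = 1.923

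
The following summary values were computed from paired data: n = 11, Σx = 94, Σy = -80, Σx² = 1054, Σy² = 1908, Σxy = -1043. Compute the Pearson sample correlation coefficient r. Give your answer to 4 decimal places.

-0.6232

S_xy = nΣxy − ΣxΣy = 11·(-1043) − 94·(-80) = -11473 − (-7520) = -3953
S_xx = nΣx² − (Σx)² = 11·1054 − 94² = 11594 − 8836 = 2758
S_yy = nΣy² − (Σy)² = 11·1908 − (-80)² = 20988 − 6400 = 14588
r = S_xy / √(S_xx·S_yy) = -3953 / √(2758·14588) = -3953 / √40233704 = -3953 / 6343.0043 = -0.6232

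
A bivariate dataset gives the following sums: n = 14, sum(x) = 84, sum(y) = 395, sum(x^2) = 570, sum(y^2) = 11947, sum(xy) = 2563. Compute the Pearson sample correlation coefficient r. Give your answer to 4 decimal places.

Numerator: nΣxy − (Σx)(Σy) = 14·2563 − (84)(395) = 2702
Denominator: √[(nΣx²−(Σx)²)(nΣy²−(Σy)²)]
  nΣx²−(Σx)² = 14·570 − 7056 = 924;  nΣy²−(Σy)² = 14·11947 − 156025 = 11233
  √(924·11233) = √10379292 = 3221.6909
r = 2702 / 3221.6909 = 0.8387

0.8387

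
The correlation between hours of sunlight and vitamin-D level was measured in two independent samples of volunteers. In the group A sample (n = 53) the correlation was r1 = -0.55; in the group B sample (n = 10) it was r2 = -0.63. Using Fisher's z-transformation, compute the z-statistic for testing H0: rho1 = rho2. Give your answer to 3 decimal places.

0.305

Fisher z-transforms: z1 = atanh(-0.55) = -0.618381, z2 = atanh(-0.63) = -0.741416; difference d = 0.123035
Var(d) = 1/50 + 1/7 = 0.0200000 + 0.1428571 = 0.1628571
z = d/√Var(d) = 0.123035 / √0.1628571 = 0.123035 / 0.403556 = 0.305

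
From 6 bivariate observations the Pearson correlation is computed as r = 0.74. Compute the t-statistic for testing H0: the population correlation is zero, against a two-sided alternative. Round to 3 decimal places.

2.200

1 − r² = 1 − 0.5476 = 0.4524;  √(1−r²) = 0.672607
√(n−2) = √4 = 2.000000
t = r·√(n−2)/√(1−r²) = 0.74 · 2.000000 / 0.672607 = 2.200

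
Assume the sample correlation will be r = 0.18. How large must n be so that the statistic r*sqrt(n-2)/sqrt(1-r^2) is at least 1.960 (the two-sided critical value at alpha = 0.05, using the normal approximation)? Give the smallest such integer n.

r√(n−2)/√(1−r²) ≥ 1.960  ⇔  n−2 ≥ (1.960)²·(1−r²)/r²
(1−r²)/r² = (1−0.0324)/0.0324 = 29.8642
n ≥ 2 + 3.8416·29.8642 = 2 + 114.7263 = 116.7263
⌈116.7263⌉ = 117

117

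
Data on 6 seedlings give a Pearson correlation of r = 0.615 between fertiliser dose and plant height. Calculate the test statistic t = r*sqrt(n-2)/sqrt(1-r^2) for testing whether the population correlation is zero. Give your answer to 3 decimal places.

1.560

1 − r² = 1 − 0.378225 = 0.621775;  √(1−r²) = 0.788527
√(n−2) = √4 = 2.000000
t = r·√(n−2)/√(1−r²) = 0.615 · 2.000000 / 0.788527 = 1.560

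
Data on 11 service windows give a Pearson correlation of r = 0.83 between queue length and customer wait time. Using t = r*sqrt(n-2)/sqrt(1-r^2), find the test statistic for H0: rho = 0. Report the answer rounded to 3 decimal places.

4.464

1 − r² = 1 − 0.6889 = 0.3111;  √(1−r²) = 0.557763
√(n−2) = √9 = 3.000000
t = r·√(n−2)/√(1−r²) = 0.83 · 3.000000 / 0.557763 = 4.464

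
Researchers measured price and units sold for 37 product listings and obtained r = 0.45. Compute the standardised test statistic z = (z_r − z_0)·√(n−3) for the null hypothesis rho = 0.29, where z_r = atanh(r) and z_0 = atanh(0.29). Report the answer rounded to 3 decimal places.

1.085

Fisher z: atanh(0.45) = 0.484700, atanh(0.29) = 0.298566
z = (z_r − z_0)·√(n−3) = (0.484700 − 0.298566)·√34 = 0.186134 · 5.830952 = 1.085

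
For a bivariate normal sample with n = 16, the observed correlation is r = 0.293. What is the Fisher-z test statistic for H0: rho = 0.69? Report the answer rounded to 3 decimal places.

z_r = atanh(0.293) = 0.301845,  z_0 = atanh(0.69) = 0.847956
SE = 1/√(n−3) = 1/√13 = 0.277350
z = (z_r − z_0)/SE = (0.301845 − 0.847956) / 0.277350 = -0.546111 / 0.277350 = -1.969

-1.969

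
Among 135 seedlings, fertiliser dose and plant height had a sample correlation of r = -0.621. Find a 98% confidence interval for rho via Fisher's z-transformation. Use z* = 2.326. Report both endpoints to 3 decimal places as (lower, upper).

(-0.730, -0.481)

Fisher z: z_r = atanh(r) = ½·ln((1+(-0.621))/(1−(-0.621))) = -0.726631
SE(z) = 1/√(n−3) = 1/√132 = 0.087039
98% ⇒ z* = 2.326; margin = 2.326·0.087039 = 0.202453
CI on z-scale: (-0.929084, -0.524178)
Back-transform: tanh(-0.929084) = -0.730167, tanh(-0.524178) = -0.480918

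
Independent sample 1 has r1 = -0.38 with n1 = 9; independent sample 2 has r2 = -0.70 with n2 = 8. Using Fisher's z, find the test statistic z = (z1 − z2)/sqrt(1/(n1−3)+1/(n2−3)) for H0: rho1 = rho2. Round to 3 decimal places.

0.772

z1 = atanh(-0.38) = -0.400060,  z2 = atanh(-0.70) = -0.867301
SE = √(1/(n1−3) + 1/(n2−3)) = √(1/6 + 1/5) = √(0.1666667 + 0.2000000) = √0.3666667 = 0.605530
z = (z1 − z2)/SE = (-0.400060 − (-0.867301)) / 0.605530 = 0.467241 / 0.605530 = 0.772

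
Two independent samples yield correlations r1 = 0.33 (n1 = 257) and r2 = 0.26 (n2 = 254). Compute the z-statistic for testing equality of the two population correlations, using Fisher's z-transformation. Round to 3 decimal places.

Fisher z-transforms: z1 = atanh(0.33) = 0.342828, z2 = atanh(0.26) = 0.266108; difference d = 0.076720
Var(d) = 1/254 + 1/251 = 0.0039370 + 0.0039841 = 0.0079211
z = d/√Var(d) = 0.076720 / √0.0079211 = 0.076720 / 0.089001 = 0.862

0.862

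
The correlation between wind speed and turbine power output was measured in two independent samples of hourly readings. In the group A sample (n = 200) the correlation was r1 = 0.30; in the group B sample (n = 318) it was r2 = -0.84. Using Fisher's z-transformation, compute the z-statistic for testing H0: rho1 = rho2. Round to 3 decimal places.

16.852

Fisher z-transforms: z1 = atanh(0.30) = 0.309520, z2 = atanh(-0.84) = -1.221174; difference d = 1.530694
Var(d) = 1/197 + 1/315 = 0.0050761 + 0.0031746 = 0.0082507
z = d/√Var(d) = 1.530694 / √0.0082507 = 1.530694 / 0.090833 = 16.852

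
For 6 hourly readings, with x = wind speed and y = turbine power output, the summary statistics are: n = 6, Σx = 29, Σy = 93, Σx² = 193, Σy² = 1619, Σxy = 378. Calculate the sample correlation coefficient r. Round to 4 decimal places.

-0.7383

Numerator: nΣxy − (Σx)(Σy) = 6·378 − (29)(93) = -429
Denominator: √[(nΣx²−(Σx)²)(nΣy²−(Σy)²)]
  nΣx²−(Σx)² = 6·193 − 841 = 317;  nΣy²−(Σy)² = 6·1619 − 8649 = 1065
  √(317·1065) = √337605 = 581.0379
r = -429 / 581.0379 = -0.7383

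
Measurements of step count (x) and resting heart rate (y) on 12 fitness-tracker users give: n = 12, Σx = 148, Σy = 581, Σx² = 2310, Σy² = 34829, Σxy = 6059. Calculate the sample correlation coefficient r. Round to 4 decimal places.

S_xy = nΣxy − ΣxΣy = 12·6059 − 148·581 = 72708 − 85988 = -13280
S_xx = nΣx² − (Σx)² = 12·2310 − 148² = 27720 − 21904 = 5816
S_yy = nΣy² − (Σy)² = 12·34829 − 581² = 417948 − 337561 = 80387
r = S_xy / √(S_xx·S_yy) = -13280 / √(5816·80387) = -13280 / √467530792 = -13280 / 21622.4604 = -0.6142

-0.6142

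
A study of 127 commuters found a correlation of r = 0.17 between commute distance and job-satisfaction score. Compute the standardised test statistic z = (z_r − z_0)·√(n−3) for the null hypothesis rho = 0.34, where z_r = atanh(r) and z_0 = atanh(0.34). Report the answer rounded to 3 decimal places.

z_r = atanh(0.17) = 0.171667,  z_0 = atanh(0.34) = 0.354093
SE = 1/√(n−3) = 1/√124 = 0.089803
z = (z_r − z_0)/SE = (0.171667 − 0.354093) / 0.089803 = -0.182426 / 0.089803 = -2.031

-2.031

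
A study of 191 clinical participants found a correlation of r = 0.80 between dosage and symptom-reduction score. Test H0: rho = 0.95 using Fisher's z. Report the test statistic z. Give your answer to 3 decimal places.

-10.053

z_r = atanh(0.80) = 1.098612,  z_0 = atanh(0.95) = 1.831781
SE = 1/√(n−3) = 1/√188 = 0.072932
z = (z_r − z_0)/SE = (1.098612 − 1.831781) / 0.072932 = -0.733169 / 0.072932 = -10.053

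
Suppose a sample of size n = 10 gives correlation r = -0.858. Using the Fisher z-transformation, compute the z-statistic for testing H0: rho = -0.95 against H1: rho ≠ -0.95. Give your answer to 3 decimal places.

z_r = atanh(-0.858) = -1.285714,  z_0 = atanh(-0.95) = -1.831781
SE = 1/√(n−3) = 1/√7 = 0.377964
z = (z_r − z_0)/SE = (-1.285714 − (-1.831781)) / 0.377964 = 0.546067 / 0.377964 = 1.445

1.445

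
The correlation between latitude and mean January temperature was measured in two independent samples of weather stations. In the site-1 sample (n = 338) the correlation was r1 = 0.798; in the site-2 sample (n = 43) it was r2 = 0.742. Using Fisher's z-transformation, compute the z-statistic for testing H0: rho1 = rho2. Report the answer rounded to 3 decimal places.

Fisher z-transforms: z1 = atanh(0.798) = 1.093081, z2 = atanh(0.742) = 0.954915; difference d = 0.138166
Var(d) = 1/335 + 1/40 = 0.0029851 + 0.0250000 = 0.0279851
z = d/√Var(d) = 0.138166 / √0.0279851 = 0.138166 / 0.167287 = 0.826

0.826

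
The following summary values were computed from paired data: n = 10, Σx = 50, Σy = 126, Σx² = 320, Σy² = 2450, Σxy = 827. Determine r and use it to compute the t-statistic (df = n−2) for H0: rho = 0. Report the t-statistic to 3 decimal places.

Numerator: nΣxy − (Σx)(Σy) = 10·827 − (50)(126) = 1970
Denominator: √[(nΣx²−(Σx)²)(nΣy²−(Σy)²)]
  nΣx²−(Σx)² = 10·320 − 2500 = 700;  nΣy²−(Σy)² = 10·2450 − 15876 = 8624
  √(700·8624) = √6036800 = 2456.9900
r = 1970 / 2456.9900 = 0.8018
t = r·√(n−2)/√(1−r²) = 0.8018·√8 / √(1−0.642883) = 2.267833 / 0.597593 = 3.795

3.795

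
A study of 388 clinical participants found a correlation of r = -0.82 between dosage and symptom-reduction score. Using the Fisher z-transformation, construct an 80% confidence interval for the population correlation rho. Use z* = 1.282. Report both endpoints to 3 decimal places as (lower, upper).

z_r = atanh(-0.82) = -1.156817;  SE = 1/√(n−3) = 1/√385 = 0.050965
z-limits: -1.156817 ± 1.282·0.050965 = -1.156817 ± 0.065337 = [-1.222154, -1.091480]
ρ-limits: (tanh -1.222154, tanh -1.091480) = (-0.840, -0.797)

(-0.840, -0.797)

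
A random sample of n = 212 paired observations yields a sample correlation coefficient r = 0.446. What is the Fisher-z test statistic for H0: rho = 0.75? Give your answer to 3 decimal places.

z_r = atanh(0.446) = 0.479696,  z_0 = atanh(0.75) = 0.972955
SE = 1/√(n−3) = 1/√209 = 0.069171
z = (z_r − z_0)/SE = (0.479696 − 0.972955) / 0.069171 = -0.493259 / 0.069171 = -7.131

-7.131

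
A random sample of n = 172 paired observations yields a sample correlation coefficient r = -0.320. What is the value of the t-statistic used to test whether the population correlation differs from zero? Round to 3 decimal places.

-4.404

1 − r² = 1 − 0.102400 = 0.897600;  √(1−r²) = 0.947418
√(n−2) = √170 = 13.038405
t = r·√(n−2)/√(1−r²) = -0.320 · 13.038405 / 0.947418 = -4.404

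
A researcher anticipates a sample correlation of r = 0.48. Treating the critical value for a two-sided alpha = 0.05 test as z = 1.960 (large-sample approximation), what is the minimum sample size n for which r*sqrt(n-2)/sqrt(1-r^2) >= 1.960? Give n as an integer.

r√(n−2)/√(1−r²) ≥ 1.960  ⇔  n−2 ≥ (1.960)²·(1−r²)/r²
(1−r²)/r² = (1−0.2304)/0.2304 = 3.3403
n ≥ 2 + 3.8416·3.3403 = 2 + 12.8321 = 14.8321
⌈14.8321⌉ = 15

15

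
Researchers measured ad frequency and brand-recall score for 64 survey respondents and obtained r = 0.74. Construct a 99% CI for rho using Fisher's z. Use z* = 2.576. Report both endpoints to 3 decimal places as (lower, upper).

(0.552, 0.857)

z_r = atanh(0.74) = 0.950479;  SE = 1/√(n−3) = 1/√61 = 0.128037
z-limits: 0.950479 ± 2.576·0.128037 = 0.950479 ± 0.329823 = [0.620656, 1.280302]
ρ-limits: (tanh 0.620656, tanh 1.280302) = (0.552, 0.857)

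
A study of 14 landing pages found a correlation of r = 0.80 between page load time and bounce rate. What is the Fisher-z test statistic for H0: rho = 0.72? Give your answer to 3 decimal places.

z_r = atanh(0.80) = 1.098612,  z_0 = atanh(0.72) = 0.907645
SE = 1/√(n−3) = 1/√11 = 0.301511
z = (z_r − z_0)/SE = (1.098612 − 0.907645) / 0.301511 = 0.190967 / 0.301511 = 0.633

0.633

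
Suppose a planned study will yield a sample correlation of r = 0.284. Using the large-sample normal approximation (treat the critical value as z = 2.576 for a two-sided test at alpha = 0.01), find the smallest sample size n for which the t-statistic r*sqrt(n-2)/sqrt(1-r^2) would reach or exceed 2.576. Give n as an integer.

78

r√(n−2)/√(1−r²) ≥ 2.576  ⇔  n−2 ≥ (2.576)²·(1−r²)/r²
(1−r²)/r² = (1−0.080656)/0.080656 = 11.3983
n ≥ 2 + 6.635776·11.3983 = 2 + 75.6366 = 77.6366
⌈77.6366⌉ = 78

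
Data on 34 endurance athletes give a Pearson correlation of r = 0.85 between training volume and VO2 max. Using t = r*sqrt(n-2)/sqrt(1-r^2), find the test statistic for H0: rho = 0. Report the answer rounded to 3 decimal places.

9.128

1 − r² = 1 − 0.7225 = 0.2775;  √(1−r²) = 0.526783
√(n−2) = √32 = 5.656854
t = r·√(n−2)/√(1−r²) = 0.85 · 5.656854 / 0.526783 = 9.128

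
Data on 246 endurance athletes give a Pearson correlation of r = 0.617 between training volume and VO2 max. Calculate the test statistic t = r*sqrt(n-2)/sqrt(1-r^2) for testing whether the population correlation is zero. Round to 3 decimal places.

12.247

1 − r² = 1 − 0.380689 = 0.619311;  √(1−r²) = 0.786963
√(n−2) = √244 = 15.620499
t = r·√(n−2)/√(1−r²) = 0.617 · 15.620499 / 0.786963 = 12.247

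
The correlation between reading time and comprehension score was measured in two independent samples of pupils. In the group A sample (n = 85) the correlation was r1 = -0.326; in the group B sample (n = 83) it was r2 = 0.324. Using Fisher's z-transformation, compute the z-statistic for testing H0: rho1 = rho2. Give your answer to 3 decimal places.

z1 = atanh(-0.326) = -0.338346,  z2 = atanh(0.324) = 0.336110
SE = √(1/(n1−3) + 1/(n2−3)) = √(1/82 + 1/80) = √(0.0121951 + 0.0125000) = √0.0246951 = 0.157147
z = (z1 − z2)/SE = (-0.338346 − 0.336110) / 0.157147 = -0.674456 / 0.157147 = -4.292

-4.292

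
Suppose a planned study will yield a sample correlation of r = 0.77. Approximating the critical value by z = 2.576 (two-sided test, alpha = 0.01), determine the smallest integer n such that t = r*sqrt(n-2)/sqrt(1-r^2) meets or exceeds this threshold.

Need r·√(n−2)/√(1−r²) ≥ 2.576
√(n−2) ≥ 2.576·√(1−0.5929) / 0.77 = 2.576·0.638044 / 0.77 = 2.1345
n−2 ≥ 4.5561  ⇒  n ≥ 6.5561
Smallest integer n = 7

7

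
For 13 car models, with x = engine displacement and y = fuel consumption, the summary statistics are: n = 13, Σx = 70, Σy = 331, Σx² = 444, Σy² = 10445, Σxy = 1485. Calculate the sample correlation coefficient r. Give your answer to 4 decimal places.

-0.8082

S_xy = nΣxy − ΣxΣy = 13·1485 − 70·331 = 19305 − 23170 = -3865
S_xx = nΣx² − (Σx)² = 13·444 − 70² = 5772 − 4900 = 872
S_yy = nΣy² − (Σy)² = 13·10445 − 331² = 135785 − 109561 = 26224
r = S_xy / √(S_xx·S_yy) = -3865 / √(872·26224) = -3865 / √22867328 = -3865 / 4781.9795 = -0.8082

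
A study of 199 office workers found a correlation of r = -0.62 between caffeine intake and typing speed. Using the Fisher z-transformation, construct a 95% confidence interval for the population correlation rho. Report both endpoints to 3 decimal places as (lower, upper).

(-0.699, -0.526)

Fisher z: z_r = atanh(r) = ½·ln((1+(-0.62))/(1−(-0.62))) = -0.725005
SE(z) = 1/√(n−3) = 1/√196 = 0.071429
95% ⇒ z* = 1.960; margin = 1.960·0.071429 = 0.140001
CI on z-scale: (-0.865006, -0.585004)
Back-transform: tanh(-0.865006) = -0.698828, tanh(-0.585004) = -0.526293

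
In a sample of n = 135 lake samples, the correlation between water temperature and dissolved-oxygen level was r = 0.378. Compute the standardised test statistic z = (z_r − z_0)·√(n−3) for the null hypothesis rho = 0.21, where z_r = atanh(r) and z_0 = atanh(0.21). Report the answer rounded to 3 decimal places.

2.120

z_r = atanh(0.378) = 0.397724,  z_0 = atanh(0.21) = 0.213171
SE = 1/√(n−3) = 1/√132 = 0.087039
z = (z_r − z_0)/SE = (0.397724 − 0.213171) / 0.087039 = 0.184553 / 0.087039 = 2.120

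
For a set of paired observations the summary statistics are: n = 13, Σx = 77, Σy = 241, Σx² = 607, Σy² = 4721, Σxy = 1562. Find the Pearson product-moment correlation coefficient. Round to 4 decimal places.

S_xy = nΣxy − ΣxΣy = 13·1562 − 77·241 = 20306 − 18557 = 1749
S_xx = nΣx² − (Σx)² = 13·607 − 77² = 7891 − 5929 = 1962
S_yy = nΣy² − (Σy)² = 13·4721 − 241² = 61373 − 58081 = 3292
r = S_xy / √(S_xx·S_yy) = 1749 / √(1962·3292) = 1749 / √6458904 = 1749 / 2541.4374 = 0.6882

0.6882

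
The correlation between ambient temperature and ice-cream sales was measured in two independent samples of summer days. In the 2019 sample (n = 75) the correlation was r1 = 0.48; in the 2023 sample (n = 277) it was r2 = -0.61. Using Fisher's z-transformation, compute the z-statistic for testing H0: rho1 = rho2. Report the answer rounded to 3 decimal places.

Fisher z-transforms: z1 = atanh(0.48) = 0.522984, z2 = atanh(-0.61) = -0.708921; difference d = 1.231905
Var(d) = 1/72 + 1/274 = 0.0138889 + 0.0036496 = 0.0175385
z = d/√Var(d) = 1.231905 / √0.0175385 = 1.231905 / 0.132433 = 9.302

9.302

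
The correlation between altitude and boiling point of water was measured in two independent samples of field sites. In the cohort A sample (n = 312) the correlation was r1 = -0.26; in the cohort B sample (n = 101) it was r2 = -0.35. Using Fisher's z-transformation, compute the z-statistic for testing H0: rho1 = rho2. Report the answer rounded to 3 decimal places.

z1 = atanh(-0.26) = -0.266108,  z2 = atanh(-0.35) = -0.365444
SE = √(1/(n1−3) + 1/(n2−3)) = √(1/309 + 1/98) = √(0.0032362 + 0.0102041) = √0.0134403 = 0.115932
z = (z1 − z2)/SE = (-0.266108 − (-0.365444)) / 0.115932 = 0.099336 / 0.115932 = 0.857

0.857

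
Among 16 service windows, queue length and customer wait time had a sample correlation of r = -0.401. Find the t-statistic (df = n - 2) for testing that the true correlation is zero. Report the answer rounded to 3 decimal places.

t = r·√(n−2) / √(1−r²) with r = -0.401, n = 16
  = -0.401·√14 / √(1 − 0.160801)
  = -0.401·3.741657 / 0.916078
  = -1.500404 / 0.916078 = -1.638

-1.638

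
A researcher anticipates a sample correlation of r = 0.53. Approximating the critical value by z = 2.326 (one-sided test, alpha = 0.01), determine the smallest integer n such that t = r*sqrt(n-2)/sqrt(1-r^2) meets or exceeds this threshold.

Need r·√(n−2)/√(1−r²) ≥ 2.326
√(n−2) ≥ 2.326·√(1−0.2809) / 0.53 = 2.326·0.847998 / 0.53 = 3.7216
n−2 ≥ 13.8503  ⇒  n ≥ 15.8503
Smallest integer n = 16

16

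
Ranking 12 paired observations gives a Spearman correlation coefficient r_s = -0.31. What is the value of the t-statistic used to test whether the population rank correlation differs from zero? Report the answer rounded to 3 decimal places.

t = r_s·√(n−2) / √(1−r_s²) with r_s = -0.31, n = 12
  = -0.31·√10 / √(1 − 0.0961)
  = -0.31·3.162278 / 0.950737
  = -0.980306 / 0.950737 = -1.031

-1.031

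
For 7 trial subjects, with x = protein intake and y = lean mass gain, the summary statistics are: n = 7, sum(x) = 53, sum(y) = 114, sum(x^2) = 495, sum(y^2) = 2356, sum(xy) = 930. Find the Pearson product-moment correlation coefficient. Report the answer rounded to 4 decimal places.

Numerator: nΣxy − (Σx)(Σy) = 7·930 − (53)(114) = 468
Denominator: √[(nΣx²−(Σx)²)(nΣy²−(Σy)²)]
  nΣx²−(Σx)² = 7·495 − 2809 = 656;  nΣy²−(Σy)² = 7·2356 − 12996 = 3496
  √(656·3496) = √2293376 = 1514.3896
r = 468 / 1514.3896 = 0.3090

0.3090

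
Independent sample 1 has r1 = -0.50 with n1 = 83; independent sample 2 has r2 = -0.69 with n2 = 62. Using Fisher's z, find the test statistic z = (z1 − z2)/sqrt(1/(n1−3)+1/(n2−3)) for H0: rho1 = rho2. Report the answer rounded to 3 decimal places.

Fisher z-transforms: z1 = atanh(-0.50) = -0.549306, z2 = atanh(-0.69) = -0.847956; difference d = 0.298650
Var(d) = 1/80 + 1/59 = 0.0125000 + 0.0169492 = 0.0294492
z = d/√Var(d) = 0.298650 / √0.0294492 = 0.298650 / 0.171608 = 1.740

1.740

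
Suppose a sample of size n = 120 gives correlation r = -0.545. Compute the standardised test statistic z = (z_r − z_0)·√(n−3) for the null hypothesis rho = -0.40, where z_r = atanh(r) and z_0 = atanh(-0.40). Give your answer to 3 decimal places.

-2.029

z_r = atanh(-0.545) = -0.611241,  z_0 = atanh(-0.40) = -0.423649
SE = 1/√(n−3) = 1/√117 = 0.092450
z = (z_r − z_0)/SE = (-0.611241 − (-0.423649)) / 0.092450 = -0.187592 / 0.092450 = -2.029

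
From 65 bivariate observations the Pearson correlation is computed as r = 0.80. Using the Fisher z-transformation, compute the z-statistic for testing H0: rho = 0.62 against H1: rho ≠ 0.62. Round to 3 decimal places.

Fisher z: atanh(0.80) = 1.098612, atanh(0.62) = 0.725005
z = (z_r − z_0)·√(n−3) = (1.098612 − 0.725005)·√62 = 0.373607 · 7.874008 = 2.942

2.942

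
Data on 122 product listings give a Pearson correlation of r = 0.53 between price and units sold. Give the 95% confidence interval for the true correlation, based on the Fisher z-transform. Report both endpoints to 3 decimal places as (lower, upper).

(0.389, 0.647)

z_r = atanh(0.53) = 0.590145;  SE = 1/√(n−3) = 1/√119 = 0.091670
z-limits: 0.590145 ± 1.960·0.091670 = 0.590145 ± 0.179673 = [0.410472, 0.769818]
ρ-limits: (tanh 0.410472, tanh 0.769818) = (0.389, 0.647)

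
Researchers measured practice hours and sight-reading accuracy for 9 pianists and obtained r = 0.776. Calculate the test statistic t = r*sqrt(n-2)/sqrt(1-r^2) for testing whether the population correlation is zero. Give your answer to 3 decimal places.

3.255

1 − r² = 1 − 0.602176 = 0.397824;  √(1−r²) = 0.630733
√(n−2) = √7 = 2.645751
t = r·√(n−2)/√(1−r²) = 0.776 · 2.645751 / 0.630733 = 3.255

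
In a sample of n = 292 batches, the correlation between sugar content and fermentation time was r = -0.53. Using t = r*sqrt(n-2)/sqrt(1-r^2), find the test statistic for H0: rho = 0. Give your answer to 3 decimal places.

1 − r² = 1 − 0.2809 = 0.7191;  √(1−r²) = 0.847998
√(n−2) = √290 = 17.029386
t = r·√(n−2)/√(1−r²) = -0.53 · 17.029386 / 0.847998 = -10.643

-10.643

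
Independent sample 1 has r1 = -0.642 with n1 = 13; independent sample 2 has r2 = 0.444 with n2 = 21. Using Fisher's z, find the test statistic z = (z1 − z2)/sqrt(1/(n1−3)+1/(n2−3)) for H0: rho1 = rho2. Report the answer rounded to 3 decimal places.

Fisher z-transforms: z1 = atanh(-0.642) = -0.761569, z2 = atanh(0.444) = 0.477202; difference d = -1.238771
Var(d) = 1/10 + 1/18 = 0.1000000 + 0.0555556 = 0.1555556
z = d/√Var(d) = -1.238771 / √0.1555556 = -1.238771 / 0.394405 = -3.141

-3.141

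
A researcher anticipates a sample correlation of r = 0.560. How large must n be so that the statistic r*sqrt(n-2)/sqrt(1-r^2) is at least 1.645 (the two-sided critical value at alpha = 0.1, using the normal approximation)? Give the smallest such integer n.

8

r√(n−2)/√(1−r²) ≥ 1.645  ⇔  n−2 ≥ (1.645)²·(1−r²)/r²
(1−r²)/r² = (1−0.313600)/0.313600 = 2.1888
n ≥ 2 + 2.706025·2.1888 = 2 + 5.9229 = 7.9229
⌈7.9229⌉ = 8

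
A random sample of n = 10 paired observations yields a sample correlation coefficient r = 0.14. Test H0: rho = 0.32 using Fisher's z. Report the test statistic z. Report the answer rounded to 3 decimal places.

-0.505

z_r = atanh(0.14) = 0.140926,  z_0 = atanh(0.32) = 0.331647
SE = 1/√(n−3) = 1/√7 = 0.377964
z = (z_r − z_0)/SE = (0.140926 − 0.331647) / 0.377964 = -0.190721 / 0.377964 = -0.505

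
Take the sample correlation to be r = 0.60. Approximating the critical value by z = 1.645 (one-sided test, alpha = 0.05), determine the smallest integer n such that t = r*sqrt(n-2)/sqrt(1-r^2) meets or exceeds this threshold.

Need r·√(n−2)/√(1−r²) ≥ 1.645
√(n−2) ≥ 1.645·√(1−0.3600) / 0.60 = 1.645·0.800000 / 0.60 = 2.1933
n−2 ≥ 4.8106  ⇒  n ≥ 6.8106
Smallest integer n = 7

7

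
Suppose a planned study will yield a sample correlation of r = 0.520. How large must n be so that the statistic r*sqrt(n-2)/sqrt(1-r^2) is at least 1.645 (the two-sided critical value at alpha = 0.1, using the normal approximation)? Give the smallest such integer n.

Need r·√(n−2)/√(1−r²) ≥ 1.645
√(n−2) ≥ 1.645·√(1−0.270400) / 0.520 = 1.645·0.854166 / 0.520 = 2.7021
n−2 ≥ 7.3013  ⇒  n ≥ 9.3013
Smallest integer n = 10

10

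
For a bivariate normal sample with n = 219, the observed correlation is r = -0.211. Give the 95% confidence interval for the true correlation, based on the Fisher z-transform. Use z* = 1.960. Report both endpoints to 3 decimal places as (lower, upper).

Fisher z: z_r = atanh(r) = ½·ln((1+(-0.211))/(1−(-0.211))) = -0.214218
SE(z) = 1/√(n−3) = 1/√216 = 0.068041
95% ⇒ z* = 1.960; margin = 1.960·0.068041 = 0.133360
CI on z-scale: (-0.347578, -0.080858)
Back-transform: tanh(-0.347578) = -0.334226, tanh(-0.080858) = -0.080682

(-0.334, -0.081)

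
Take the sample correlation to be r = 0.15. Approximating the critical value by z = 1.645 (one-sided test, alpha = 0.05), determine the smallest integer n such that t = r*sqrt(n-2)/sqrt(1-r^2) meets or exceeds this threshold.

r√(n−2)/√(1−r²) ≥ 1.645  ⇔  n−2 ≥ (1.645)²·(1−r²)/r²
(1−r²)/r² = (1−0.0225)/0.0225 = 43.4444
n ≥ 2 + 2.706025·43.4444 = 2 + 117.5616 = 119.5616
⌈119.5616⌉ = 120

120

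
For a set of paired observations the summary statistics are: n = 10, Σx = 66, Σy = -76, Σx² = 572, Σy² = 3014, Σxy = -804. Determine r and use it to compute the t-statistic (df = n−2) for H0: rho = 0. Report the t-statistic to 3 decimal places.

Numerator: nΣxy − (Σx)(Σy) = 10·(-804) − (66)(-76) = -3024
Denominator: √[(nΣx²−(Σx)²)(nΣy²−(Σy)²)]
  nΣx²−(Σx)² = 10·572 − 4356 = 1364;  nΣy²−(Σy)² = 10·3014 − 5776 = 24364
  √(1364·24364) = √33232496 = 5764.7633
r = -3024 / 5764.7633 = -0.5246
t = r·√(n−2)/√(1−r²) = -0.5246·√8 / √(1−0.275205) = -1.483793 / 0.851349 = -1.743

-1.743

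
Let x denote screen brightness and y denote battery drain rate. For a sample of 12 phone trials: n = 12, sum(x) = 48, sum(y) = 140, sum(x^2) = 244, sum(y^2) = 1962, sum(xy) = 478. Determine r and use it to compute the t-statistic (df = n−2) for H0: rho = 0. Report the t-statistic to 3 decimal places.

-2.547

S_xy = nΣxy − ΣxΣy = 12·478 − 48·140 = 5736 − 6720 = -984
S_xx = nΣx² − (Σx)² = 12·244 − 48² = 2928 − 2304 = 624
S_yy = nΣy² − (Σy)² = 12·1962 − 140² = 23544 − 19600 = 3944
r = S_xy / √(S_xx·S_yy) = -984 / √(624·3944) = -984 / √2461056 = -984 / 1568.7753 = -0.6272
t = r·√(n−2)/√(1−r²) = -0.6272·√10 / √(1−0.393380) = -1.983381 / 0.778858 = -2.547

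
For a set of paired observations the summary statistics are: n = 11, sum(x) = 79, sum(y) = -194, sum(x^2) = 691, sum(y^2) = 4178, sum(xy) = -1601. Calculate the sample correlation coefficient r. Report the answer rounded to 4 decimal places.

-0.6792

Numerator: nΣxy − (Σx)(Σy) = 11·(-1601) − (79)(-194) = -2285
Denominator: √[(nΣx²−(Σx)²)(nΣy²−(Σy)²)]
  nΣx²−(Σx)² = 11·691 − 6241 = 1360;  nΣy²−(Σy)² = 11·4178 − 37636 = 8322
  √(1360·8322) = √11317920 = 3364.2116
r = -2285 / 3364.2116 = -0.6792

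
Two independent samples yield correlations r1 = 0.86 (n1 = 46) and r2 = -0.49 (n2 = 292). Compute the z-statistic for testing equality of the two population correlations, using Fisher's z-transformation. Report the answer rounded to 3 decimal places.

11.192

Fisher z-transforms: z1 = atanh(0.86) = 1.293345, z2 = atanh(-0.49) = -0.536060; difference d = 1.829405
Var(d) = 1/43 + 1/289 = 0.0232558 + 0.0034602 = 0.0267160
z = d/√Var(d) = 1.829405 / √0.0267160 = 1.829405 / 0.163450 = 11.192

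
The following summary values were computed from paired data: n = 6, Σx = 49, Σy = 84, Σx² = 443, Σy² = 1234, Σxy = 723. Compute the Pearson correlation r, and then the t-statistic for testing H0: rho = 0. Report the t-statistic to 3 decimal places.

2.216

Numerator: nΣxy − (Σx)(Σy) = 6·723 − (49)(84) = 222
Denominator: √[(nΣx²−(Σx)²)(nΣy²−(Σy)²)]
  nΣx²−(Σx)² = 6·443 − 2401 = 257;  nΣy²−(Σy)² = 6·1234 − 7056 = 348
  √(257·348) = √89436 = 299.0585
r = 222 / 299.0585 = 0.7423
t = r·√(n−2)/√(1−r²) = 0.7423·√4 / √(1−0.551009) = 1.484600 / 0.670068 = 2.216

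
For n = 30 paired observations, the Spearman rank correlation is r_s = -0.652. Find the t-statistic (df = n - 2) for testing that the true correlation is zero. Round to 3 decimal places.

1 − r_s² = 1 − 0.425104 = 0.574896;  √(1−r_s²) = 0.758219
√(n−2) = √28 = 5.291503
t = r_s·√(n−2)/√(1−r_s²) = -0.652 · 5.291503 / 0.758219 = -4.550

-4.550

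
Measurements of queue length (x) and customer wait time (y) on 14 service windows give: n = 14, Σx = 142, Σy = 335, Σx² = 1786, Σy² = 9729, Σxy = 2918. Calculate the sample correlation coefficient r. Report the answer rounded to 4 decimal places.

Numerator: nΣxy − (Σx)(Σy) = 14·2918 − (142)(335) = -6718
Denominator: √[(nΣx²−(Σx)²)(nΣy²−(Σy)²)]
  nΣx²−(Σx)² = 14·1786 − 20164 = 4840;  nΣy²−(Σy)² = 14·9729 − 112225 = 23981
  √(4840·23981) = √116068040 = 10773.4878
r = -6718 / 10773.4878 = -0.6236

-0.6236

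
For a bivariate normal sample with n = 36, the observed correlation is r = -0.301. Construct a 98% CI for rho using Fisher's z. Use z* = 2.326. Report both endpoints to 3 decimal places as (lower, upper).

z_r = atanh(-0.301) = -0.310619;  SE = 1/√(n−3) = 1/√33 = 0.174078
z-limits: -0.310619 ± 2.326·0.174078 = -0.310619 ± 0.404905 = [-0.715524, 0.094286]
ρ-limits: (tanh -0.715524, tanh 0.094286) = (-0.614, 0.094)

(-0.614, 0.094)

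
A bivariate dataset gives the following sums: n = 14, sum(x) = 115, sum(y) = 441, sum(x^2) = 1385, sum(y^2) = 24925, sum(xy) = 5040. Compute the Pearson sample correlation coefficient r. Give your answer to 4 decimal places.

0.6431

S_xy = nΣxy − ΣxΣy = 14·5040 − 115·441 = 70560 − 50715 = 19845
S_xx = nΣx² − (Σx)² = 14·1385 − 115² = 19390 − 13225 = 6165
S_yy = nΣy² − (Σy)² = 14·24925 − 441² = 348950 − 194481 = 154469
r = S_xy / √(S_xx·S_yy) = 19845 / √(6165·154469) = 19845 / √952301385 = 19845 / 30859.3808 = 0.6431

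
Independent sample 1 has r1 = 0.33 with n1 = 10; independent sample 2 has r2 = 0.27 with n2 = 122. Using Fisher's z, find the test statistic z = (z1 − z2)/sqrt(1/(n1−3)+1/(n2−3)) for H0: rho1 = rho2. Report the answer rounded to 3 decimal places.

z1 = atanh(0.33) = 0.342828,  z2 = atanh(0.27) = 0.276864
SE = √(1/(n1−3) + 1/(n2−3)) = √(1/7 + 1/119) = √(0.1428571 + 0.0084034) = √0.1512605 = 0.388922
z = (z1 − z2)/SE = (0.342828 − 0.276864) / 0.388922 = 0.065964 / 0.388922 = 0.170

0.170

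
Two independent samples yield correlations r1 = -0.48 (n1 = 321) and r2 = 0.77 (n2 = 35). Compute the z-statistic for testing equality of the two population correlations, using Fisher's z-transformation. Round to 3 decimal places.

Fisher z-transforms: z1 = atanh(-0.48) = -0.522984, z2 = atanh(0.77) = 1.020328; difference d = -1.543312
Var(d) = 1/318 + 1/32 = 0.0031447 + 0.0312500 = 0.0343947
z = d/√Var(d) = -1.543312 / √0.0343947 = -1.543312 / 0.185458 = -8.322

-8.322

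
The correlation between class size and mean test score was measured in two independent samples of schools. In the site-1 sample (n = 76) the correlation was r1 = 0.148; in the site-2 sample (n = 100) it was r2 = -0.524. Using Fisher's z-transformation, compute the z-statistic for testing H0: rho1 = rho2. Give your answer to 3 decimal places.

Fisher z-transforms: z1 = atanh(0.148) = 0.149095, z2 = atanh(-0.524) = -0.581838; difference d = 0.730933
Var(d) = 1/73 + 1/97 = 0.0136986 + 0.0103093 = 0.0240079
z = d/√Var(d) = 0.730933 / √0.0240079 = 0.730933 / 0.154945 = 4.717

4.717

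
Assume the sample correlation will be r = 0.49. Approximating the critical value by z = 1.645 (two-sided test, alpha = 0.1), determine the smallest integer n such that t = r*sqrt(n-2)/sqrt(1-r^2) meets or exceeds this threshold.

11

Need r·√(n−2)/√(1−r²) ≥ 1.645
√(n−2) ≥ 1.645·√(1−0.2401) / 0.49 = 1.645·0.871722 / 0.49 = 2.9265
n−2 ≥ 8.5644  ⇒  n ≥ 10.5644
Smallest integer n = 11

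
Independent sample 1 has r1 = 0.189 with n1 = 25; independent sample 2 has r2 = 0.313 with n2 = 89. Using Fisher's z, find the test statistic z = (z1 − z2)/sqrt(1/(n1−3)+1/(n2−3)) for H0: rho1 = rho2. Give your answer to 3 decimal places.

-0.555

Fisher z-transforms: z1 = atanh(0.189) = 0.191300, z2 = atanh(0.313) = 0.323868; difference d = -0.132568
Var(d) = 1/22 + 1/86 = 0.0454545 + 0.0116279 = 0.0570824
z = d/√Var(d) = -0.132568 / √0.0570824 = -0.132568 / 0.238919 = -0.555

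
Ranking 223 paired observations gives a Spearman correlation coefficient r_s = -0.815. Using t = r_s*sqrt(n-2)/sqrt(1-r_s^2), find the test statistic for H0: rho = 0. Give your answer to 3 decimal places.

1 − r_s² = 1 − 0.664225 = 0.335775;  √(1−r_s²) = 0.579461
√(n−2) = √221 = 14.866069
t = r_s·√(n−2)/√(1−r_s²) = -0.815 · 14.866069 / 0.579461 = -20.909

-20.909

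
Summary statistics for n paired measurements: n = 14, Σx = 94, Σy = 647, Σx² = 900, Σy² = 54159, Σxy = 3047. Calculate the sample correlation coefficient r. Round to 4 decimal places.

S_xy = nΣxy − ΣxΣy = 14·3047 − 94·647 = 42658 − 60818 = -18160
S_xx = nΣx² − (Σx)² = 14·900 − 94² = 12600 − 8836 = 3764
S_yy = nΣy² − (Σy)² = 14·54159 − 647² = 758226 − 418609 = 339617
r = S_xy / √(S_xx·S_yy) = -18160 / √(3764·339617) = -18160 / √1278318388 = -18160 / 35753.5787 = -0.5079

-0.5079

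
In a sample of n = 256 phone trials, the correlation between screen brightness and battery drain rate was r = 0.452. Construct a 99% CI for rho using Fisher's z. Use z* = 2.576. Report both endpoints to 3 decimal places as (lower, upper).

Fisher z: z_r = atanh(r) = ½·ln((1+0.452)/(1−0.452)) = 0.487211
SE(z) = 1/√(n−3) = 1/√253 = 0.062869
99% ⇒ z* = 2.576; margin = 2.576·0.062869 = 0.161951
CI on z-scale: (0.325260, 0.649162)
Back-transform: tanh(0.325260) = 0.314255, tanh(0.649162) = 0.571106

(0.314, 0.571)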